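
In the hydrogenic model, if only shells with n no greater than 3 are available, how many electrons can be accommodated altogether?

Total orbitals = 1² + 2² + 3² = 14. Doubling for spin gives 28 electrons.

28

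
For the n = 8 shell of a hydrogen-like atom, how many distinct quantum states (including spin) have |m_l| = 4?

The (l, m_l) pairs meeting |m_l| = 4 give: l=4 → 2; l=5 → 2; l=6 → 2; l=7 → 2.
Orbitals: 2 + 2 + 2 + 2 = 8. Each orbital carries two spin states, so 8 × 2 = 16 states.

16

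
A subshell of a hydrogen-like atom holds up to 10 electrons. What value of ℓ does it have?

ℓ = 2

2(2ℓ+1) = 10 ⇒ 2ℓ+1 = 5 ⇒ ℓ = 2.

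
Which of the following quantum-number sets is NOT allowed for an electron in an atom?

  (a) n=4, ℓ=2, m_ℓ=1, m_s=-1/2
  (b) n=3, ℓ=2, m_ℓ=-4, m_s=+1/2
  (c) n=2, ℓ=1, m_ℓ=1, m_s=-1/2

(b)

(b) has |m_ℓ| = 4 > ℓ = 2, violating −ℓ ≤ m_ℓ ≤ ℓ.
The remaining sets (a), (c) satisfy all four rules.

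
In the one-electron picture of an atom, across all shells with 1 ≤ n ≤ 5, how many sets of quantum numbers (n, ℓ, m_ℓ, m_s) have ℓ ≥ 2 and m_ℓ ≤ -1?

Work shell by shell — for each n, count the (ℓ, m_ℓ) pairs that satisfy ℓ ≥ 2 and m_ℓ ≤ -1:
n=3 → 2; n=4 → 5; n=5 → 9.
Orbitals: 2 + 5 + 9 = 16. Including both spin states (m_s = ±1/2) gives 2 × 16 = 32 states.

32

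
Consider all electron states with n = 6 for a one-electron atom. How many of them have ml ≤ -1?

30

With n = 6 the allowed l are 0, 1, …, 5.
Contributions: l=1 → 1; l=2 → 2; l=3 → 3; l=4 → 4; l=5 → 5.
Orbitals: 1 + 2 + 3 + 4 + 5 = 15. Each orbital carries two spin states, so 15 × 2 = 30 states.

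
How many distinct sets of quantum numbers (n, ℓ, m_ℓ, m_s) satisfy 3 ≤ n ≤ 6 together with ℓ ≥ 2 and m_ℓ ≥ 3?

20

Work shell by shell — for each n, count the (ℓ, m_ℓ) pairs that satisfy ℓ ≥ 2 and m_ℓ ≥ 3:
n=4 → 1; n=5 → 3; n=6 → 6.
Orbitals: 1 + 3 + 6 = 10. Including both spin states (m_s = ±1/2) gives 2 × 10 = 20 states.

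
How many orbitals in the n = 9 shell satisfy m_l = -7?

For n = 9, l ranges over 0 … 8.
Orbitals with m_l = -7, by l: l=7 → 1; l=8 → 1.
Total orbitals: 1 + 1 = 2.

2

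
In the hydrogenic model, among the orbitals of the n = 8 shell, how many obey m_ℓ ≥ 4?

Go through ℓ = 0, …, 7 (the values permitted for n = 8).
The (ℓ, m_ℓ) pairs meeting m_ℓ ≥ 4 give: ℓ=4 → 1; ℓ=5 → 2; ℓ=6 → 3; ℓ=7 → 4.
Total orbitals: 1 + 2 + 3 + 4 = 10.

10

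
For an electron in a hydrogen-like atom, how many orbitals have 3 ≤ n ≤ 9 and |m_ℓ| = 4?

30

Count contributing orbitals for each principal shell:
n=5 → 2; n=6 → 4; n=7 → 6; n=8 → 8; n=9 → 10.
Total orbitals: 2 + 4 + 6 + 8 + 10 = 30.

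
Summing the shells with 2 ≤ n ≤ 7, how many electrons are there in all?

Shell n has n² orbitals: 2²=4 + 3²=9 + 4²=16 + 5²=25 + 6²=36 + 7²=49 = 139 orbitals.
Two spin states per orbital: 2 × 139 = 278 electrons.

278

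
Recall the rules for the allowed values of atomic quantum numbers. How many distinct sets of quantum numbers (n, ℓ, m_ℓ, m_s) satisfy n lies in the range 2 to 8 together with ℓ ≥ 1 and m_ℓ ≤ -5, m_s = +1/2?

Treat each shell separately and count matching orbitals:
n=6 → 1; n=7 → 3; n=8 → 6.
Orbitals: 1 + 3 + 6 = 10. With m_s fixed to +1/2 there is one state per orbital, so 10 states.

10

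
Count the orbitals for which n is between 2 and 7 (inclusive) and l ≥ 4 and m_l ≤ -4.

10

Treat each shell separately and count matching orbitals:
n=5 → 1; n=6 → 3; n=7 → 6.
Total orbitals: 1 + 3 + 6 = 10.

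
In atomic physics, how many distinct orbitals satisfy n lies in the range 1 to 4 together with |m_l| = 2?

6

Go shell by shell, enumerating (l, m_l) with |m_l| = 2:
n=3 → 2; n=4 → 4.
Total orbitals: 2 + 4 = 6.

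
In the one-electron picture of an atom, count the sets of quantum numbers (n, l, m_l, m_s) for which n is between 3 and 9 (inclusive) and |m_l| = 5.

Count contributing orbitals for each principal shell:
n=6 → 2; n=7 → 4; n=8 → 6; n=9 → 8.
Orbitals: 2 + 4 + 6 + 8 = 20. Including both spin states (m_s = ±1/2) gives 2 × 20 = 40 states.

40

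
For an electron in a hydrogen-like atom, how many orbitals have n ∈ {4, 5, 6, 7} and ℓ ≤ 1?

16

Go shell by shell, enumerating (ℓ, m_ℓ) with ℓ ≤ 1:
n=4 → 4; n=5 → 4; n=6 → 4; n=7 → 4.
Total orbitals: 4 + 4 + 4 + 4 = 16.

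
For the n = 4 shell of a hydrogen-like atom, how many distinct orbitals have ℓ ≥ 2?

Go through ℓ = 0, …, 3 (the values permitted for n = 4).
Per ℓ-value: ℓ=2 → 5; ℓ=3 → 7.
Total orbitals: 5 + 7 = 12.

12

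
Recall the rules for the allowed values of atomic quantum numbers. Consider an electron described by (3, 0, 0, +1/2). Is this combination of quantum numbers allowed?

n = 3 is a positive integer. ℓ = 0 satisfies 0 ≤ ℓ ≤ n−1 = 2. m_ℓ = 0 lies in the range −ℓ … +ℓ (here 0). m_s = +1/2 is one of ±1/2.
All four constraints are satisfied.

Allowed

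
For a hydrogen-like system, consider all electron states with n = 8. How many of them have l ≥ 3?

110

With n = 8 the allowed l are 0, 1, …, 7.
The (l, m_l) pairs meeting l ≥ 3 give: l=3 → 7; l=4 → 9; l=5 → 11; l=6 → 13; l=7 → 15.
Orbitals: 7 + 9 + 11 + 13 + 15 = 55. Each orbital carries two spin states, so 55 × 2 = 110 states.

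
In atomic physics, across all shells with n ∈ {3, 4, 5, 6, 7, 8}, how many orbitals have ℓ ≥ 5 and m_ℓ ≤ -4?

Count contributing orbitals for each principal shell:
n=6 → 2; n=7 → 5; n=8 → 9.
Total orbitals: 2 + 5 + 9 = 16.

16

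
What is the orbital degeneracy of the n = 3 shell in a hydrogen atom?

9

The n = 3 shell contains n² = 3² = 9 orbitals.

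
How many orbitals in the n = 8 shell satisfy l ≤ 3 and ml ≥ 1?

The n = 8 shell has l = 0 through 7; check each.
Contributions: l=1 → 1; l=2 → 2; l=3 → 3.
Total orbitals: 1 + 2 + 3 = 6.

6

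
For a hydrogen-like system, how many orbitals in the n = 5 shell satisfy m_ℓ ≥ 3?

Orbitals with m_ℓ ≥ 3, by ℓ: ℓ=3 → 1; ℓ=4 → 2.
Total orbitals: 1 + 2 = 3.

3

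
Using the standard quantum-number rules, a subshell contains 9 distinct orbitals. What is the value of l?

l = 4 (g)

2l+1 = 9 gives l = 4.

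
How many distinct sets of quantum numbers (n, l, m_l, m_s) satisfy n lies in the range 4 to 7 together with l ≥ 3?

180

Go shell by shell, enumerating (l, m_l) with l ≥ 3:
n=4 → 7; n=5 → 16; n=6 → 27; n=7 → 40.
Orbitals: 7 + 16 + 27 + 40 = 90. Including both spin states (m_s = ±1/2) gives 2 × 90 = 180 states.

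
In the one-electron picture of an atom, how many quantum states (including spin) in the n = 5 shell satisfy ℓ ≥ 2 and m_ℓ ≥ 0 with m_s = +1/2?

The n = 5 shell has ℓ = 0 through 4; check each.
The (ℓ, m_ℓ) pairs meeting ℓ ≥ 2 and m_ℓ ≥ 0 give: ℓ=2 → 3; ℓ=3 → 4; ℓ=4 → 5.
Orbitals: 3 + 4 + 5 = 12. With m_s fixed to a single value there is one state per orbital, giving 12 states.

12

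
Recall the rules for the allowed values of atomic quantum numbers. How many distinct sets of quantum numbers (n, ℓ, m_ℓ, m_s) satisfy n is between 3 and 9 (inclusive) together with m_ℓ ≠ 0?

For each n in the range, tally the orbitals obeying m_ℓ ≠ 0:
n=3 → 6; n=4 → 12; n=5 → 20; n=6 → 30; n=7 → 42; n=8 → 56; n=9 → 72.
Orbitals: 6 + 12 + 20 + 30 + 42 + 56 + 72 = 238. Including both spin states (m_s = ±1/2) gives 2 × 238 = 476 states.

476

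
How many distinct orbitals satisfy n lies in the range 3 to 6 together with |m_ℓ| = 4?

6

Go shell by shell, enumerating (ℓ, m_ℓ) with |m_ℓ| = 4:
n=5 → 2; n=6 → 4.
Total orbitals: 2 + 4 = 6.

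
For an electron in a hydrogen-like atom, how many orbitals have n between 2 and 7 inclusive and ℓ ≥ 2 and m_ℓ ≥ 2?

Work shell by shell — for each n, count the (ℓ, m_ℓ) pairs that satisfy ℓ ≥ 2 and m_ℓ ≥ 2:
n=3 → 1; n=4 → 3; n=5 → 6; n=6 → 10; n=7 → 15.
Total orbitals: 1 + 3 + 6 + 10 + 15 = 35.

35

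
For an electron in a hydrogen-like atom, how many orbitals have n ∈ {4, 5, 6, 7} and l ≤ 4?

Work shell by shell — for each n, count the (l, m_l) pairs that satisfy l ≤ 4:
n=4 → 16; n=5 → 25; n=6 → 25; n=7 → 25.
Total orbitals: 16 + 25 + 25 + 25 = 91.

91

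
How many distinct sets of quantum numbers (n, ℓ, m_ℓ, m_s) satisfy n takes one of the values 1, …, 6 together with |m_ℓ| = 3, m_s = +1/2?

12

Work shell by shell — for each n, count the (ℓ, m_ℓ) pairs that satisfy |m_ℓ| = 3:
n=4 → 2; n=5 → 4; n=6 → 6.
Orbitals: 2 + 4 + 6 = 12. With m_s fixed to +1/2 there is one state per orbital, so 12 states.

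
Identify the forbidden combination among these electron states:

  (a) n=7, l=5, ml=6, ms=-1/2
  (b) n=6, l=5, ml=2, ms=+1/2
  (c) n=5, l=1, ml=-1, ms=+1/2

(a) has |ml| = 6 > l = 5, violating −l ≤ ml ≤ l.
The remaining sets (b), (c) satisfy all four rules.

(a)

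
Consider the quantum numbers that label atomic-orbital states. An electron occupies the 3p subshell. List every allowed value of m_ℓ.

The 3p subshell has ℓ = 1, and m_ℓ takes every integer from −ℓ to +ℓ. With ℓ = 1 that gives the 3 values -1, 0, 1.

-1, 0, 1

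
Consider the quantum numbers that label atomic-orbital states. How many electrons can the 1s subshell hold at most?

A subshell with ℓ = 0 has 2ℓ+1 = 1 orbital, each holding 2 electrons (spin ±1/2), so 1 × 2 = 2.

2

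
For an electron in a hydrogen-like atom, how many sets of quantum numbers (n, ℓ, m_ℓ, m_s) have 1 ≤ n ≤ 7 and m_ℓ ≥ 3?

40

Treat each shell separately and count matching orbitals:
n=4 → 1; n=5 → 3; n=6 → 6; n=7 → 10.
Orbitals: 1 + 3 + 6 + 10 = 20. Including both spin states (m_s = ±1/2) gives 2 × 20 = 40 states.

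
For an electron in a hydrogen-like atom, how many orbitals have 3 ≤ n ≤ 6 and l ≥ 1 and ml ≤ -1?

34

For each n in the range, tally the orbitals obeying l ≥ 1 and ml ≤ -1:
n=3 → 3; n=4 → 6; n=5 → 10; n=6 → 15.
Total orbitals: 3 + 6 + 10 + 15 = 34.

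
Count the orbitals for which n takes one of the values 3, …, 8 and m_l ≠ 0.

Work shell by shell — for each n, count the (l, m_l) pairs that satisfy m_l ≠ 0:
n=3 → 6; n=4 → 12; n=5 → 20; n=6 → 30; n=7 → 42; n=8 → 56.
Total orbitals: 6 + 12 + 20 + 30 + 42 + 56 = 166.

166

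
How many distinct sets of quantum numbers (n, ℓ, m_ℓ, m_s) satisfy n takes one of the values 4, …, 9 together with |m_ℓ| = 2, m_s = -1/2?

54

Work shell by shell — for each n, count the (ℓ, m_ℓ) pairs that satisfy |m_ℓ| = 2:
n=4 → 4; n=5 → 6; n=6 → 8; n=7 → 10; n=8 → 12; n=9 → 14.
Orbitals: 4 + 6 + 8 + 10 + 12 + 14 = 54. With m_s fixed to -1/2 there is one state per orbital, so 54 states.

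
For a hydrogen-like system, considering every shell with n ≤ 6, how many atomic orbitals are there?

91

Total orbitals = 1² + 2² + 3² + 4² + 5² + 6² = 91.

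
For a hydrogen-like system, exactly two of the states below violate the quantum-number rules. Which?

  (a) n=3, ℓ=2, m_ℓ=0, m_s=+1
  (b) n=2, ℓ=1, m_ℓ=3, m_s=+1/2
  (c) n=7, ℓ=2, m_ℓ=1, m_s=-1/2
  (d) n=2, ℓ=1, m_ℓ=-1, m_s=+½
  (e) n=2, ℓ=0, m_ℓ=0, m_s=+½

(a) has m_s = +1, but an electron's spin must be ±1/2.
(b) has |m_ℓ| = 3 > ℓ = 1, violating −ℓ ≤ m_ℓ ≤ ℓ.
The remaining sets (c), (d), (e) satisfy all four rules.

(a) and (b)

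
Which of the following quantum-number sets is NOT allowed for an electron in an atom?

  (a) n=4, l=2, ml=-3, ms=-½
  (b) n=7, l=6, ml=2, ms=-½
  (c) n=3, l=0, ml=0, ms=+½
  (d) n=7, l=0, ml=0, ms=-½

(a) has |ml| = 3 > l = 2, violating −l ≤ ml ≤ l.
The remaining sets (b), (c), (d) satisfy all four rules.

(a)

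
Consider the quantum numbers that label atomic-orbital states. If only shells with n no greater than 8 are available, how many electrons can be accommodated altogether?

Total orbitals = 1² + 2² + 3² + 4² + 5² + 6² + 7² + 8² = 204. Doubling for spin gives 408 electrons.

408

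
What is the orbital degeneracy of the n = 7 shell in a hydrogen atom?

49

The n = 7 shell contains n² = 7² = 49 orbitals.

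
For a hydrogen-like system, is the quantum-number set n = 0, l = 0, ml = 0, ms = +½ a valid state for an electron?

The principal quantum number must be a positive integer (n ≥ 1), but here n = 0.

No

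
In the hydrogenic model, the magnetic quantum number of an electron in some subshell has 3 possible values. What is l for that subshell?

l = 1

m_l ranges over 2l+1 integers, so 2l+1 = 3 ⇒ l = 1.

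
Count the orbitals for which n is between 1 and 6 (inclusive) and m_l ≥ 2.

Per-shell orbital counts meeting the constraint:
n=3 → 1; n=4 → 3; n=5 → 6; n=6 → 10.
Total orbitals: 1 + 3 + 6 + 10 = 20.

20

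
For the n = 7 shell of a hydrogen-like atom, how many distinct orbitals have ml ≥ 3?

10

For n = 7, l ranges over 0 … 6.
Per l-value: l=3 → 1; l=4 → 2; l=5 → 3; l=6 → 4.
Total orbitals: 1 + 2 + 3 + 4 = 10.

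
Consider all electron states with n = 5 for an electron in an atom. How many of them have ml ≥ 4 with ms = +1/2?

1

The (l, ml) pairs meeting ml ≥ 4 give: l=4 → 1.
Orbitals: 1. With ms fixed to a single value there is one state per orbital, giving 1 state.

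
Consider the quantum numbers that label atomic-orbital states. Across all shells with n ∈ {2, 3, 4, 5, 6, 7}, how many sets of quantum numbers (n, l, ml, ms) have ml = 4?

Treat each shell separately and count matching orbitals:
n=5 → 1; n=6 → 2; n=7 → 3.
Orbitals: 1 + 2 + 3 = 6. Including both spin states (ms = ±1/2) gives 2 × 6 = 12 states.

12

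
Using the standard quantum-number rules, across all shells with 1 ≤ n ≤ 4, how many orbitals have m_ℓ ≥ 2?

Count contributing orbitals for each principal shell:
n=3 → 1; n=4 → 3.
Total orbitals: 1 + 3 = 4.

4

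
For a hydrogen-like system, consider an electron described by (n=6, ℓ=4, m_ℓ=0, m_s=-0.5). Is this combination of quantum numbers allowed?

Valid

n = 6 is a positive integer. ℓ = 4 satisfies 0 ≤ ℓ ≤ n−1 = 5. m_ℓ = 0 lies in the range −ℓ … +ℓ (here −4 … 4). m_s = -1/2 is one of ±1/2.
All four constraints are satisfied.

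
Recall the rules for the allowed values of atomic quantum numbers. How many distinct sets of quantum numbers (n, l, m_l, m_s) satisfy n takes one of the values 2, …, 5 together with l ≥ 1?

Per-shell orbital counts meeting the constraint:
n=2 → 3; n=3 → 8; n=4 → 15; n=5 → 24.
Orbitals: 3 + 8 + 15 + 24 = 50. Including both spin states (m_s = ±1/2) gives 2 × 50 = 100 states.

100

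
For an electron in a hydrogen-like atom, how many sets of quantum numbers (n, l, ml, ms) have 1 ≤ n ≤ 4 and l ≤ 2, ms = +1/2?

23

Work shell by shell — for each n, count the (l, ml) pairs that satisfy l ≤ 2:
n=1 → 1; n=2 → 4; n=3 → 9; n=4 → 9.
Orbitals: 1 + 4 + 9 + 9 = 23. With ms fixed to +1/2 there is one state per orbital, so 23 states.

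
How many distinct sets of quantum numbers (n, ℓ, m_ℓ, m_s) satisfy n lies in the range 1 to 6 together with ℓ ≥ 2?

Work shell by shell — for each n, count the (ℓ, m_ℓ) pairs that satisfy ℓ ≥ 2:
n=3 → 5; n=4 → 12; n=5 → 21; n=6 → 32.
Orbitals: 5 + 12 + 21 + 32 = 70. Including both spin states (m_s = ±1/2) gives 2 × 70 = 140 states.

140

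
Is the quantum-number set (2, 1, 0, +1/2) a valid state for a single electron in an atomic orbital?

Allowed

n = 2 is a positive integer. l = 1 satisfies 0 ≤ l ≤ n−1 = 1. m_l = 0 lies in the range −l … +l (here −1 … 1). m_s = +1/2 is one of ±1/2.
All four constraints are satisfied.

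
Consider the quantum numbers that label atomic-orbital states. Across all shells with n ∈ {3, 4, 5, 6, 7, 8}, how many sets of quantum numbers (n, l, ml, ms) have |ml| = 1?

For each n in the range, tally the orbitals obeying |ml| = 1:
n=3 → 4; n=4 → 6; n=5 → 8; n=6 → 10; n=7 → 12; n=8 → 14.
Orbitals: 4 + 6 + 8 + 10 + 12 + 14 = 54. Including both spin states (ms = ±1/2) gives 2 × 54 = 108 states.

108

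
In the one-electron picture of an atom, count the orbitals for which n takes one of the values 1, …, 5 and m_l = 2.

6

Count contributing orbitals for each principal shell:
n=3 → 1; n=4 → 2; n=5 → 3.
Total orbitals: 1 + 2 + 3 = 6.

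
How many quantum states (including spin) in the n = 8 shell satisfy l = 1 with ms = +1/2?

3

For n = 8, l ranges over 0 … 7.
Contributions: l=1 → 3.
Orbitals: 3. With ms fixed to a single value there is one state per orbital, giving 3 states.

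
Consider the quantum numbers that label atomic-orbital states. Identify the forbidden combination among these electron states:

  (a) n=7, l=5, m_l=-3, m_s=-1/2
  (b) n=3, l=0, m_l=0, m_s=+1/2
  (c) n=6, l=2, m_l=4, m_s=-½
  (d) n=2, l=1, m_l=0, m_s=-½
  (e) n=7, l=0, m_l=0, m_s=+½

(c)

(c) has |m_l| = 4 > l = 2, violating −l ≤ m_l ≤ l.
The remaining sets (a), (b), (d), (e) satisfy all four rules.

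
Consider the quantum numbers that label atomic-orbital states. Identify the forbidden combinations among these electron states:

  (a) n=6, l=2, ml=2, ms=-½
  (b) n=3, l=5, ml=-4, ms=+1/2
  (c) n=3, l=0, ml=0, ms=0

(b) has l = 5 ≥ n = 3, violating 0 ≤ l ≤ n−1.
(c) has ms = 0, but an electron's spin must be ±1/2.
The remaining set (a) satisfies all four rules.

(b) and (c)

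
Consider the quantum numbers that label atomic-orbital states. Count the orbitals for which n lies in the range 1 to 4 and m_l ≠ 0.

20

Per-shell orbital counts meeting the constraint:
n=2 → 2; n=3 → 6; n=4 → 12.
Total orbitals: 2 + 6 + 12 = 20.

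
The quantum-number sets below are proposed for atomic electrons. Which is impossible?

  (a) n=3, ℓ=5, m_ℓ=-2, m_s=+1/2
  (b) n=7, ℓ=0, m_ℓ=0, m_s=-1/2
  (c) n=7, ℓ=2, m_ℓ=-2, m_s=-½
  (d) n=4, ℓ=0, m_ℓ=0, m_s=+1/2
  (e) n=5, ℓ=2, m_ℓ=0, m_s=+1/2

(a) has ℓ = 5 ≥ n = 3, violating 0 ≤ ℓ ≤ n−1.
The remaining sets (b), (c), (d), (e) satisfy all four rules.

(a)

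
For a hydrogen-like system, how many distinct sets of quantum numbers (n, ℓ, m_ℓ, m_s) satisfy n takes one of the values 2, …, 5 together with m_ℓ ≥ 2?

20

Count contributing orbitals for each principal shell:
n=3 → 1; n=4 → 3; n=5 → 6.
Orbitals: 1 + 3 + 6 = 10. Including both spin states (m_s = ±1/2) gives 2 × 10 = 20 states.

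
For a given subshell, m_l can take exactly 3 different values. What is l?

m_l ranges over 2l+1 integers, so 2l+1 = 3 ⇒ l = 1.

l = 1 (p)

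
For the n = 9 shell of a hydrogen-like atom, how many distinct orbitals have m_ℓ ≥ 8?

The (ℓ, m_ℓ) pairs meeting m_ℓ ≥ 8 give: ℓ=8 → 1.
Total orbitals: 1.

1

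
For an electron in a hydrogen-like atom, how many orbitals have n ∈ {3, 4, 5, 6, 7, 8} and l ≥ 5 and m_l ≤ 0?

Treat each shell separately and count matching orbitals:
n=6 → 6; n=7 → 13; n=8 → 21.
Total orbitals: 6 + 13 + 21 = 40.

40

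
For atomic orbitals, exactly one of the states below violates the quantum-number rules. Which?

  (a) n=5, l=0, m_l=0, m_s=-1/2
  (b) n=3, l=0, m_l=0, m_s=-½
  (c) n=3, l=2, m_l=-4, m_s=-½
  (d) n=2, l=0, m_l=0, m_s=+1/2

(c) has |m_l| = 4 > l = 2, violating −l ≤ m_l ≤ l.
The remaining sets (a), (b), (d) satisfy all four rules.

(c)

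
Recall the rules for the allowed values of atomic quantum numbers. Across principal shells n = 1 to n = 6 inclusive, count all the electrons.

Shell n has n² orbitals: 1²=1 + 2²=4 + 3²=9 + 4²=16 + 5²=25 + 6²=36 = 91 orbitals.
Two spin states per orbital: 2 × 91 = 182 electrons.

182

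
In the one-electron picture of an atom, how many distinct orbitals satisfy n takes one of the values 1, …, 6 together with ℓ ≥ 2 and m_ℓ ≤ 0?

Count contributing orbitals for each principal shell:
n=3 → 3; n=4 → 7; n=5 → 12; n=6 → 18.
Total orbitals: 3 + 7 + 12 + 18 = 40.

40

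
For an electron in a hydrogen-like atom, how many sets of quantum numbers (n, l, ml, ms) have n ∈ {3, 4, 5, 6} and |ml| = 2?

Per-shell orbital counts meeting the constraint:
n=3 → 2; n=4 → 4; n=5 → 6; n=6 → 8.
Orbitals: 2 + 4 + 6 + 8 = 20. Including both spin states (ms = ±1/2) gives 2 × 20 = 40 states.

40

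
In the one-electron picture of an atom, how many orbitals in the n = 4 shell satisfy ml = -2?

With n = 4 the allowed l are 0, 1, …, 3.
Contributions: l=2 → 1; l=3 → 1.
Total orbitals: 1 + 1 = 2.

2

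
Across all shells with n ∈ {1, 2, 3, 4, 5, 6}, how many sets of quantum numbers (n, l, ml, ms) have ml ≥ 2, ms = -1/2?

For each n in the range, tally the orbitals obeying ml ≥ 2:
n=3 → 1; n=4 → 3; n=5 → 6; n=6 → 10.
Orbitals: 1 + 3 + 6 + 10 = 20. With ms fixed to -1/2 there is one state per orbital, so 20 states.

20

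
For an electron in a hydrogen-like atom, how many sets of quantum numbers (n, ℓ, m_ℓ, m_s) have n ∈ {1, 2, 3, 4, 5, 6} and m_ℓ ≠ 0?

Work shell by shell — for each n, count the (ℓ, m_ℓ) pairs that satisfy m_ℓ ≠ 0:
n=2 → 2; n=3 → 6; n=4 → 12; n=5 → 20; n=6 → 30.
Orbitals: 2 + 6 + 12 + 20 + 30 = 70. Including both spin states (m_s = ±1/2) gives 2 × 70 = 140 states.

140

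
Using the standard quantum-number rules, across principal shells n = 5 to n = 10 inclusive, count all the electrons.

710

Shell n has n² orbitals: 5²=25 + 6²=36 + 7²=49 + 8²=64 + 9²=81 + 10²=100 = 355 orbitals.
Two spin states per orbital: 2 × 355 = 710 electrons.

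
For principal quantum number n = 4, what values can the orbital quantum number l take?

0, 1, 2, 3

l is an integer with 0 ≤ l ≤ n−1, so for n = 4: l = 0, 1, 2, 3.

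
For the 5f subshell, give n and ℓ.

n = 5, ℓ = 3

The leading integer gives n = 5; the letter 'f' means ℓ = 3.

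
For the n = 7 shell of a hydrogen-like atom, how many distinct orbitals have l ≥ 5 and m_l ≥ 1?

11

With n = 7 the allowed l are 0, 1, …, 6.
Per l-value: l=5 → 5; l=6 → 6.
Total orbitals: 5 + 6 = 11.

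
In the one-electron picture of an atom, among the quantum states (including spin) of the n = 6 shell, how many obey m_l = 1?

10

Go through l = 0, …, 5 (the values permitted for n = 6).
Orbitals with m_l = 1, by l: l=1 → 1; l=2 → 1; l=3 → 1; l=4 → 1; l=5 → 1.
Orbitals: 1 + 1 + 1 + 1 + 1 = 5. Each orbital carries two spin states, so 5 × 2 = 10 states.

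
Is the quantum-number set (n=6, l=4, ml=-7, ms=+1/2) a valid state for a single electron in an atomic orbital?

No

The magnetic quantum number must satisfy −l ≤ ml ≤ l. With l = 4, ml can only be -4, -3, -2, -1, 0, 1, 2, 3, 4, so ml = -7 is forbidden.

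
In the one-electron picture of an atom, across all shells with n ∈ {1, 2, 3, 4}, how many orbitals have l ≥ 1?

26

Treat each shell separately and count matching orbitals:
n=2 → 3; n=3 → 8; n=4 → 15.
Total orbitals: 3 + 8 + 15 = 26.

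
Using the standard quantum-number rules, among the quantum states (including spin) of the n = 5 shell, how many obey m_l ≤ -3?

6

With n = 5 the allowed l are 0, 1, …, 4.
Per l-value: l=3 → 1; l=4 → 2.
Orbitals: 1 + 2 = 3. Each orbital carries two spin states, so 3 × 2 = 6 states.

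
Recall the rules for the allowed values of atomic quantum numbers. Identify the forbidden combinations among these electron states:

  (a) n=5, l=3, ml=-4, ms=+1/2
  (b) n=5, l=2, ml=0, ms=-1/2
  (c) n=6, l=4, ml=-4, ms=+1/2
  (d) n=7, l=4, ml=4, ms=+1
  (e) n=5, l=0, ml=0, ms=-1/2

(a) has |ml| = 4 > l = 3, violating −l ≤ ml ≤ l.
(d) has ms = +1, but an electron's spin must be ±1/2.
The remaining sets (b), (c), (e) satisfy all four rules.

(a) and (d)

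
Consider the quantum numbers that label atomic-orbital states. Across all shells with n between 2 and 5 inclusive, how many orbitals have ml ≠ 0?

40

For each n in the range, tally the orbitals obeying ml ≠ 0:
n=2 → 2; n=3 → 6; n=4 → 12; n=5 → 20.
Total orbitals: 2 + 6 + 12 + 20 = 40.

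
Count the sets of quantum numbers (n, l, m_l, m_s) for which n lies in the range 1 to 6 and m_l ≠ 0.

Count contributing orbitals for each principal shell:
n=2 → 2; n=3 → 6; n=4 → 12; n=5 → 20; n=6 → 30.
Orbitals: 2 + 6 + 12 + 20 + 30 = 70. Including both spin states (m_s = ±1/2) gives 2 × 70 = 140 states.

140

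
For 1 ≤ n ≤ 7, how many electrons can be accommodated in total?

280

Total orbitals = 1² + 2² + 3² + 4² + 5² + 6² + 7² = 140. Doubling for spin gives 280 electrons.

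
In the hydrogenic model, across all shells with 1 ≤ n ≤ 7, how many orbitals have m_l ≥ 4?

10

Count contributing orbitals for each principal shell:
n=5 → 1; n=6 → 3; n=7 → 6.
Total orbitals: 1 + 3 + 6 = 10.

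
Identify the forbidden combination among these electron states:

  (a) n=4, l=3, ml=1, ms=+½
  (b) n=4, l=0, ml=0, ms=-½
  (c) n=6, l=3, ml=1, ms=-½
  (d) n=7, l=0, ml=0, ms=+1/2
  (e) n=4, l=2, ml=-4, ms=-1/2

(e) has |ml| = 4 > l = 2, violating −l ≤ ml ≤ l.
The remaining sets (a), (b), (c), (d) satisfy all four rules.

(e)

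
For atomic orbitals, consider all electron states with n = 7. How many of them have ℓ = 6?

26

For n = 7, ℓ ranges over 0 … 6.
Orbitals with ℓ = 6, by ℓ: ℓ=6 → 13.
Orbitals: 13. Each orbital carries two spin states, so 13 × 2 = 26 states.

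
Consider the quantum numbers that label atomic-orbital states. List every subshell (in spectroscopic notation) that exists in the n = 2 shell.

2s, 2p

For n = 2, l runs from 0 to 1. In spectroscopic notation l = 0,1,2,… ↔ s,p,d,f,g,h,i, so the subshells are 2s, 2p.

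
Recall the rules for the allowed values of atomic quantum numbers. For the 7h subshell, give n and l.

The leading integer gives n = 7; the letter 'h' means l = 5.

n = 7, l = 5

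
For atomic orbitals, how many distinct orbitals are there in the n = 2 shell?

4

The n = 2 shell contains n² = 2² = 4 orbitals.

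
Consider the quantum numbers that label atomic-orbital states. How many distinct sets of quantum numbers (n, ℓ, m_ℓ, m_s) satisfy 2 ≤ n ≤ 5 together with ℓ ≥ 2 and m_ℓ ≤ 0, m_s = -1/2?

22

Treat each shell separately and count matching orbitals:
n=3 → 3; n=4 → 7; n=5 → 12.
Orbitals: 3 + 7 + 12 = 22. With m_s fixed to -1/2 there is one state per orbital, so 22 states.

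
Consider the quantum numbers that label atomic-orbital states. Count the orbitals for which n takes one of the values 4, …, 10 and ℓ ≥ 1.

364

Per-shell orbital counts meeting the constraint:
n=4 → 15; n=5 → 24; n=6 → 35; n=7 → 48; n=8 → 63; n=9 → 80; n=10 → 99.
Total orbitals: 15 + 24 + 35 + 48 + 63 + 80 + 99 = 364.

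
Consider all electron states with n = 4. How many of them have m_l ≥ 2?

6

For n = 4, l ranges over 0 … 3.
The (l, m_l) pairs meeting m_l ≥ 2 give: l=2 → 1; l=3 → 2.
Orbitals: 1 + 2 = 3. Each orbital carries two spin states, so 3 × 2 = 6 states.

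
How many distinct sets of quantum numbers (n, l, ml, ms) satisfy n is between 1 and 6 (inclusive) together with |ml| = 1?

60

Per-shell orbital counts meeting the constraint:
n=2 → 2; n=3 → 4; n=4 → 6; n=5 → 8; n=6 → 10.
Orbitals: 2 + 4 + 6 + 8 + 10 = 30. Including both spin states (ms = ±1/2) gives 2 × 30 = 60 states.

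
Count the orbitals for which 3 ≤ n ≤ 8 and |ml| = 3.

Treat each shell separately and count matching orbitals:
n=4 → 2; n=5 → 4; n=6 → 6; n=7 → 8; n=8 → 10.
Total orbitals: 2 + 4 + 6 + 8 + 10 = 30.

30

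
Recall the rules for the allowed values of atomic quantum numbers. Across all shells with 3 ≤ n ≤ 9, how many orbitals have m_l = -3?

Count contributing orbitals for each principal shell:
n=4 → 1; n=5 → 2; n=6 → 3; n=7 → 4; n=8 → 5; n=9 → 6.
Total orbitals: 1 + 2 + 3 + 4 + 5 + 6 = 21.

21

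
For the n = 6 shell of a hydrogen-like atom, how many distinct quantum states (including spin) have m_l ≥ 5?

2

The n = 6 shell has l = 0 through 5; check each.
Per l-value: l=5 → 1.
Orbitals: 1. Each orbital carries two spin states, so 1 × 2 = 2 states.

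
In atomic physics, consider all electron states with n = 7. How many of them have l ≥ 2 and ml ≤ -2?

With n = 7 the allowed l are 0, 1, …, 6.
The (l, ml) pairs meeting l ≥ 2 and ml ≤ -2 give: l=2 → 1; l=3 → 2; l=4 → 3; l=5 → 4; l=6 → 5.
Orbitals: 1 + 2 + 3 + 4 + 5 = 15. Each orbital carries two spin states, so 15 × 2 = 30 states.

30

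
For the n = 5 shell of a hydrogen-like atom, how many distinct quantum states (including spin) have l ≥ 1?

48

With n = 5 the allowed l are 0, 1, …, 4.
Orbitals with l ≥ 1, by l: l=1 → 3; l=2 → 5; l=3 → 7; l=4 → 9.
Orbitals: 3 + 5 + 7 + 9 = 24. Each orbital carries two spin states, so 24 × 2 = 48 states.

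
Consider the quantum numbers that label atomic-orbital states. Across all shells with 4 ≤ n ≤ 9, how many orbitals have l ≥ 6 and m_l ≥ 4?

Go shell by shell, enumerating (l, m_l) with l ≥ 6 and m_l ≥ 4:
n=7 → 3; n=8 → 7; n=9 → 12.
Total orbitals: 3 + 7 + 12 = 22.

22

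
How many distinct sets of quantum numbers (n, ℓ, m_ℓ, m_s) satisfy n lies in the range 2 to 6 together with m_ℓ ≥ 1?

70

Work shell by shell — for each n, count the (ℓ, m_ℓ) pairs that satisfy m_ℓ ≥ 1:
n=2 → 1; n=3 → 3; n=4 → 6; n=5 → 10; n=6 → 15.
Orbitals: 1 + 3 + 6 + 10 + 15 = 35. Including both spin states (m_s = ±1/2) gives 2 × 35 = 70 states.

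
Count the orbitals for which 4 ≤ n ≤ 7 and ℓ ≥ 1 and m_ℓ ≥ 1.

Count contributing orbitals for each principal shell:
n=4 → 6; n=5 → 10; n=6 → 15; n=7 → 21.
Total orbitals: 6 + 10 + 15 + 21 = 52.

52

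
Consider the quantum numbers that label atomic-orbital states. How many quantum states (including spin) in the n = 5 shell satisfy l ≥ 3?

The n = 5 shell has l = 0 through 4; check each.
The (l, m_l) pairs meeting l ≥ 3 give: l=3 → 7; l=4 → 9.
Orbitals: 7 + 9 = 16. Each orbital carries two spin states, so 16 × 2 = 32 states.

32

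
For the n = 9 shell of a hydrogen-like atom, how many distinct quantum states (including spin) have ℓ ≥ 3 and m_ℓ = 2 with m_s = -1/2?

Contributions: ℓ=3 → 1; ℓ=4 → 1; ℓ=5 → 1; ℓ=6 → 1; ℓ=7 → 1; ℓ=8 → 1.
Orbitals: 1 + 1 + 1 + 1 + 1 + 1 = 6. With m_s fixed to a single value there is one state per orbital, giving 6 states.

6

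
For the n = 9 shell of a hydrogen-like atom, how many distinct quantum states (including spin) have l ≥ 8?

34

The n = 9 shell has l = 0 through 8; check each.
Contributions: l=8 → 17.
Orbitals: 17. Each orbital carries two spin states, so 17 × 2 = 34 states.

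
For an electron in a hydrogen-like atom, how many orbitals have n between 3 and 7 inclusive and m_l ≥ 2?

35

Per-shell orbital counts meeting the constraint:
n=3 → 1; n=4 → 3; n=5 → 6; n=6 → 10; n=7 → 15.
Total orbitals: 1 + 3 + 6 + 10 + 15 = 35.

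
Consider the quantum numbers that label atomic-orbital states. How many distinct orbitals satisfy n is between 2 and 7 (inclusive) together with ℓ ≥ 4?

Treat each shell separately and count matching orbitals:
n=5 → 9; n=6 → 20; n=7 → 33.
Total orbitals: 9 + 20 + 33 = 62.

62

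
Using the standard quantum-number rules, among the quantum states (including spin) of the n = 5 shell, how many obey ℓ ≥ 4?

18

For n = 5, ℓ ranges over 0 … 4.
Contributions: ℓ=4 → 9.
Orbitals: 9. Each orbital carries two spin states, so 9 × 2 = 18 states.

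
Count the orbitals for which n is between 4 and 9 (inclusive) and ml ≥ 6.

10

Count contributing orbitals for each principal shell:
n=7 → 1; n=8 → 3; n=9 → 6.
Total orbitals: 1 + 3 + 6 = 10.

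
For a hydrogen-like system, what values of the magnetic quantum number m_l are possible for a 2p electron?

The 2p subshell has l = 1, and m_l takes every integer from −l to +l. With l = 1 that gives the 3 values -1, 0, 1.

-1, 0, 1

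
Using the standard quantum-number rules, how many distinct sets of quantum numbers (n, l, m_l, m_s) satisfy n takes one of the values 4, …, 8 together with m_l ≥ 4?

40

Treat each shell separately and count matching orbitals:
n=5 → 1; n=6 → 3; n=7 → 6; n=8 → 10.
Orbitals: 1 + 3 + 6 + 10 = 20. Including both spin states (m_s = ±1/2) gives 2 × 20 = 40 states.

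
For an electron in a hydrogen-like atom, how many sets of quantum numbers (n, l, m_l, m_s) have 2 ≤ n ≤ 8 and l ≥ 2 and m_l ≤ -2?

Treat each shell separately and count matching orbitals:
n=3 → 1; n=4 → 3; n=5 → 6; n=6 → 10; n=7 → 15; n=8 → 21.
Orbitals: 1 + 3 + 6 + 10 + 15 + 21 = 56. Including both spin states (m_s = ±1/2) gives 2 × 56 = 112 states.

112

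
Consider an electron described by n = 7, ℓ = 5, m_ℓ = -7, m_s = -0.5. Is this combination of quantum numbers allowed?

The magnetic quantum number must satisfy −ℓ ≤ m_ℓ ≤ ℓ. With ℓ = 5, m_ℓ can only be -5, -4, -3, -2, -1, 0, 1, 2, 3, 4, 5, so m_ℓ = -7 is forbidden.

No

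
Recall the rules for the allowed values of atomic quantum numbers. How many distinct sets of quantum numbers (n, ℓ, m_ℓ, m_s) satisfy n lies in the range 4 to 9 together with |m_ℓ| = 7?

Count contributing orbitals for each principal shell:
n=8 → 2; n=9 → 4.
Orbitals: 2 + 4 = 6. Including both spin states (m_s = ±1/2) gives 2 × 6 = 12 states.

12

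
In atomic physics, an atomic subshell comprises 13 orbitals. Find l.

2l+1 = 13 gives l = 6.

l = 6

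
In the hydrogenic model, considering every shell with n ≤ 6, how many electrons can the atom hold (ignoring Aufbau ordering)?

Total orbitals = 1² + 2² + 3² + 4² + 5² + 6² = 91. Doubling for spin gives 182 electrons.

182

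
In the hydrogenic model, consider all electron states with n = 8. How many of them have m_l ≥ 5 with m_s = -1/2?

6

Go through l = 0, …, 7 (the values permitted for n = 8).
Per l-value: l=5 → 1; l=6 → 2; l=7 → 3.
Orbitals: 1 + 2 + 3 = 6. With m_s fixed to a single value there is one state per orbital, giving 6 states.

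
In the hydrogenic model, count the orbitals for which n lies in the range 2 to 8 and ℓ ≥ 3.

Per-shell orbital counts meeting the constraint:
n=4 → 7; n=5 → 16; n=6 → 27; n=7 → 40; n=8 → 55.
Total orbitals: 7 + 16 + 27 + 40 + 55 = 145.

145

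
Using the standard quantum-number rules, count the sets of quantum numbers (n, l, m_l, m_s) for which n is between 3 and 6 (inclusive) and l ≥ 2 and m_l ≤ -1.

Work shell by shell — for each n, count the (l, m_l) pairs that satisfy l ≥ 2 and m_l ≤ -1:
n=3 → 2; n=4 → 5; n=5 → 9; n=6 → 14.
Orbitals: 2 + 5 + 9 + 14 = 30. Including both spin states (m_s = ±1/2) gives 2 × 30 = 60 states.

60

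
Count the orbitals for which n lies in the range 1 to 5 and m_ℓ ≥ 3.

For each n in the range, tally the orbitals obeying m_ℓ ≥ 3:
n=4 → 1; n=5 → 3.
Total orbitals: 1 + 3 = 4.

4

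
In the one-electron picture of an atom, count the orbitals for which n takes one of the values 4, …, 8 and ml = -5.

6

Per-shell orbital counts meeting the constraint:
n=6 → 1; n=7 → 2; n=8 → 3.
Total orbitals: 1 + 2 + 3 = 6.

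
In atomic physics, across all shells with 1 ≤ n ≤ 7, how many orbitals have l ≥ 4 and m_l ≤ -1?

28

Go shell by shell, enumerating (l, m_l) with l ≥ 4 and m_l ≤ -1:
n=5 → 4; n=6 → 9; n=7 → 15.
Total orbitals: 4 + 9 + 15 = 28.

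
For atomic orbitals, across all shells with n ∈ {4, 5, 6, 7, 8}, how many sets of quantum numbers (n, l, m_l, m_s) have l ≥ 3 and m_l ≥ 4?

Work shell by shell — for each n, count the (l, m_l) pairs that satisfy l ≥ 3 and m_l ≥ 4:
n=5 → 1; n=6 → 3; n=7 → 6; n=8 → 10.
Orbitals: 1 + 3 + 6 + 10 = 20. Including both spin states (m_s = ±1/2) gives 2 × 20 = 40 states.

40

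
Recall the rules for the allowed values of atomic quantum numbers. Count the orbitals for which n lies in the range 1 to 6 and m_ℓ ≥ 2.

20

Work shell by shell — for each n, count the (ℓ, m_ℓ) pairs that satisfy m_ℓ ≥ 2:
n=3 → 1; n=4 → 3; n=5 → 6; n=6 → 10.
Total orbitals: 1 + 3 + 6 + 10 = 20.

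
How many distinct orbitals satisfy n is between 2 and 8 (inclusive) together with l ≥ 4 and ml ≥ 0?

60

Count contributing orbitals for each principal shell:
n=5 → 5; n=6 → 11; n=7 → 18; n=8 → 26.
Total orbitals: 5 + 11 + 18 + 26 = 60.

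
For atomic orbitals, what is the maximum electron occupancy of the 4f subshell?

14

A subshell with ℓ = 3 has 2ℓ+1 = 7 orbitals, each holding 2 electrons (spin ±1/2), so 7 × 2 = 14.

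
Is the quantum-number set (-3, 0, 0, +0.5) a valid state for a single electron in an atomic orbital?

The principal quantum number must be a positive integer (n ≥ 1), but here n = -3.

Not allowed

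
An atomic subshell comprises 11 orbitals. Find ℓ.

ℓ = 5 (h)

2ℓ+1 = 11 gives ℓ = 5.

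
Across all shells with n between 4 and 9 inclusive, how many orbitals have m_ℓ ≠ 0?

Go shell by shell, enumerating (ℓ, m_ℓ) with m_ℓ ≠ 0:
n=4 → 12; n=5 → 20; n=6 → 30; n=7 → 42; n=8 → 56; n=9 → 72.
Total orbitals: 12 + 20 + 30 + 42 + 56 + 72 = 232.

232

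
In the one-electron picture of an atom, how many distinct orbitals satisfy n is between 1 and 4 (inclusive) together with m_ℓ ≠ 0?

20

Count contributing orbitals for each principal shell:
n=2 → 2; n=3 → 6; n=4 → 12.
Total orbitals: 2 + 6 + 12 = 20.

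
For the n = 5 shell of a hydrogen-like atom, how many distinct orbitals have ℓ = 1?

For n = 5, ℓ ranges over 0 … 4.
Contributions: ℓ=1 → 3.
Total orbitals: 3.

3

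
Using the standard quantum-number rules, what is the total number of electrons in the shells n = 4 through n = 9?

Shell n has n² orbitals: 4²=16 + 5²=25 + 6²=36 + 7²=49 + 8²=64 + 9²=81 = 271 orbitals.
Two spin states per orbital: 2 × 271 = 542 electrons.

542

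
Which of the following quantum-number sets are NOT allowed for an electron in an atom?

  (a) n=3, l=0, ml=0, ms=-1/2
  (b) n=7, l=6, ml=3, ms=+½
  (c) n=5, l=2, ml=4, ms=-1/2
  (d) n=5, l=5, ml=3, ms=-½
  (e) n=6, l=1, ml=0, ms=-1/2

(c) has |ml| = 4 > l = 2, violating −l ≤ ml ≤ l.
(d) has l = 5 ≥ n = 5, violating 0 ≤ l ≤ n−1.
The remaining sets (a), (b), (e) satisfy all four rules.

(c) and (d)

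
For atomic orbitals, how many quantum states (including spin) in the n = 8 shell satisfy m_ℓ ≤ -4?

For n = 8, ℓ ranges over 0 … 7.
The (ℓ, m_ℓ) pairs meeting m_ℓ ≤ -4 give: ℓ=4 → 1; ℓ=5 → 2; ℓ=6 → 3; ℓ=7 → 4.
Orbitals: 1 + 2 + 3 + 4 = 10. Each orbital carries two spin states, so 10 × 2 = 20 states.

20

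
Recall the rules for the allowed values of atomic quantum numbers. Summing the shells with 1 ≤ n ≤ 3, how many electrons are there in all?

28

Shell n has n² orbitals: 1²=1 + 2²=4 + 3²=9 = 14 orbitals.
Two spin states per orbital: 2 × 14 = 28 electrons.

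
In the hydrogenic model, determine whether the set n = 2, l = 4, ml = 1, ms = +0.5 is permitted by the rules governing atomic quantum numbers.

No

The orbital quantum number must satisfy 0 ≤ l ≤ n−1. With n = 2 the allowed l values are 0, 1, so l = 4 is out of range.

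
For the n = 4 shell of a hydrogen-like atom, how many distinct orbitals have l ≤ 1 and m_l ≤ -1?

1

For n = 4, l ranges over 0 … 3.
Orbitals with l ≤ 1 and m_l ≤ -1, by l: l=1 → 1.
Total orbitals: 1.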